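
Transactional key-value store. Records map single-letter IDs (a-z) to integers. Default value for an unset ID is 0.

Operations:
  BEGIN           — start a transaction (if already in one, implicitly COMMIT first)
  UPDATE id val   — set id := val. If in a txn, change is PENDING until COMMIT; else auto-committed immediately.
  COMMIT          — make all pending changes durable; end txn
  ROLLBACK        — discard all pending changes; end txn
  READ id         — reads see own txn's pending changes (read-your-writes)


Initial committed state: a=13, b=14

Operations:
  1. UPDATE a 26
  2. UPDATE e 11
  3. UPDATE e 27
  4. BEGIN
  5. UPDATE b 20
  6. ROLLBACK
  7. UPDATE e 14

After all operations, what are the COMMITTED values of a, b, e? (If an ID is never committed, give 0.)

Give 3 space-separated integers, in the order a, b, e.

Answer: 26 14 14

Derivation:
Initial committed: {a=13, b=14}
Op 1: UPDATE a=26 (auto-commit; committed a=26)
Op 2: UPDATE e=11 (auto-commit; committed e=11)
Op 3: UPDATE e=27 (auto-commit; committed e=27)
Op 4: BEGIN: in_txn=True, pending={}
Op 5: UPDATE b=20 (pending; pending now {b=20})
Op 6: ROLLBACK: discarded pending ['b']; in_txn=False
Op 7: UPDATE e=14 (auto-commit; committed e=14)
Final committed: {a=26, b=14, e=14}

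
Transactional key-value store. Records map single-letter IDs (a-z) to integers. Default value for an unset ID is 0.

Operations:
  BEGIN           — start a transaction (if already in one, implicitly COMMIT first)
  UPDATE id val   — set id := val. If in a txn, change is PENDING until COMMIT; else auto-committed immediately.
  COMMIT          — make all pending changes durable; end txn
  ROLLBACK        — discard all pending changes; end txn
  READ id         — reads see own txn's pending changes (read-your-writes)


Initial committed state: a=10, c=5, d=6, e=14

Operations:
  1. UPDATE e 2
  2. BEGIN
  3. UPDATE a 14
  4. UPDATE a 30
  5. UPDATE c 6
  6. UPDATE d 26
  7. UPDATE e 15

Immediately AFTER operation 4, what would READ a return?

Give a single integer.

Initial committed: {a=10, c=5, d=6, e=14}
Op 1: UPDATE e=2 (auto-commit; committed e=2)
Op 2: BEGIN: in_txn=True, pending={}
Op 3: UPDATE a=14 (pending; pending now {a=14})
Op 4: UPDATE a=30 (pending; pending now {a=30})
After op 4: visible(a) = 30 (pending={a=30}, committed={a=10, c=5, d=6, e=2})

Answer: 30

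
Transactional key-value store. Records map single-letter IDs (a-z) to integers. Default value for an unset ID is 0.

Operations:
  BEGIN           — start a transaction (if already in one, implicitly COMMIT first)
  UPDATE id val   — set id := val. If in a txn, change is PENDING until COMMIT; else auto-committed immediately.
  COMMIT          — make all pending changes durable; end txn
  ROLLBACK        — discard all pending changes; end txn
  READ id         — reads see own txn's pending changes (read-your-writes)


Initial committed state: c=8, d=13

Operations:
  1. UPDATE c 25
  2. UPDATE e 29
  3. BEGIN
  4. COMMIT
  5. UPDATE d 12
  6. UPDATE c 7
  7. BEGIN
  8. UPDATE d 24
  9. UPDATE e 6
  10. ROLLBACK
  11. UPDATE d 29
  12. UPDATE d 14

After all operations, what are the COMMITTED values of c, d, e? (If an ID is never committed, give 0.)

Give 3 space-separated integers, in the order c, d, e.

Answer: 7 14 29

Derivation:
Initial committed: {c=8, d=13}
Op 1: UPDATE c=25 (auto-commit; committed c=25)
Op 2: UPDATE e=29 (auto-commit; committed e=29)
Op 3: BEGIN: in_txn=True, pending={}
Op 4: COMMIT: merged [] into committed; committed now {c=25, d=13, e=29}
Op 5: UPDATE d=12 (auto-commit; committed d=12)
Op 6: UPDATE c=7 (auto-commit; committed c=7)
Op 7: BEGIN: in_txn=True, pending={}
Op 8: UPDATE d=24 (pending; pending now {d=24})
Op 9: UPDATE e=6 (pending; pending now {d=24, e=6})
Op 10: ROLLBACK: discarded pending ['d', 'e']; in_txn=False
Op 11: UPDATE d=29 (auto-commit; committed d=29)
Op 12: UPDATE d=14 (auto-commit; committed d=14)
Final committed: {c=7, d=14, e=29}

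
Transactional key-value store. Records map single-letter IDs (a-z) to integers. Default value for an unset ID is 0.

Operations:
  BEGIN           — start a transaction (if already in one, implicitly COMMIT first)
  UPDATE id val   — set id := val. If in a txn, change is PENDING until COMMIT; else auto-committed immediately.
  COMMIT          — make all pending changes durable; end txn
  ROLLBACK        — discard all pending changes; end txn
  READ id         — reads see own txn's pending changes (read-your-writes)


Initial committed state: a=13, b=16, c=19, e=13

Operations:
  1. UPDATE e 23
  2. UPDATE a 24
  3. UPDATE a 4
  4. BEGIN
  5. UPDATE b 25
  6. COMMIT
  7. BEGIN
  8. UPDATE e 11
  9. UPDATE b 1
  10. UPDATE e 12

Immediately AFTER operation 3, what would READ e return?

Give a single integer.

Answer: 23

Derivation:
Initial committed: {a=13, b=16, c=19, e=13}
Op 1: UPDATE e=23 (auto-commit; committed e=23)
Op 2: UPDATE a=24 (auto-commit; committed a=24)
Op 3: UPDATE a=4 (auto-commit; committed a=4)
After op 3: visible(e) = 23 (pending={}, committed={a=4, b=16, c=19, e=23})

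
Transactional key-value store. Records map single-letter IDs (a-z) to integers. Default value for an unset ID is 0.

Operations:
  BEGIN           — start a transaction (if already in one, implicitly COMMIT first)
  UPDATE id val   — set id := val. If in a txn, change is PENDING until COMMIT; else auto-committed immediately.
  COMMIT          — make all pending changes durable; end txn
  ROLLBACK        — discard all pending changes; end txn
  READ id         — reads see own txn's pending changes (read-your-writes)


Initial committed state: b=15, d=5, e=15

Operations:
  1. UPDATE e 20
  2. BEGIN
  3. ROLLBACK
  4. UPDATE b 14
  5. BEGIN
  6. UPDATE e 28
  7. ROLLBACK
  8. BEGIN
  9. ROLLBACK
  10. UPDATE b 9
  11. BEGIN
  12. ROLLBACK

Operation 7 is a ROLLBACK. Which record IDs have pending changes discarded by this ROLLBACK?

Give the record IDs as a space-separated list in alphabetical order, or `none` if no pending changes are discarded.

Answer: e

Derivation:
Initial committed: {b=15, d=5, e=15}
Op 1: UPDATE e=20 (auto-commit; committed e=20)
Op 2: BEGIN: in_txn=True, pending={}
Op 3: ROLLBACK: discarded pending []; in_txn=False
Op 4: UPDATE b=14 (auto-commit; committed b=14)
Op 5: BEGIN: in_txn=True, pending={}
Op 6: UPDATE e=28 (pending; pending now {e=28})
Op 7: ROLLBACK: discarded pending ['e']; in_txn=False
Op 8: BEGIN: in_txn=True, pending={}
Op 9: ROLLBACK: discarded pending []; in_txn=False
Op 10: UPDATE b=9 (auto-commit; committed b=9)
Op 11: BEGIN: in_txn=True, pending={}
Op 12: ROLLBACK: discarded pending []; in_txn=False
ROLLBACK at op 7 discards: ['e']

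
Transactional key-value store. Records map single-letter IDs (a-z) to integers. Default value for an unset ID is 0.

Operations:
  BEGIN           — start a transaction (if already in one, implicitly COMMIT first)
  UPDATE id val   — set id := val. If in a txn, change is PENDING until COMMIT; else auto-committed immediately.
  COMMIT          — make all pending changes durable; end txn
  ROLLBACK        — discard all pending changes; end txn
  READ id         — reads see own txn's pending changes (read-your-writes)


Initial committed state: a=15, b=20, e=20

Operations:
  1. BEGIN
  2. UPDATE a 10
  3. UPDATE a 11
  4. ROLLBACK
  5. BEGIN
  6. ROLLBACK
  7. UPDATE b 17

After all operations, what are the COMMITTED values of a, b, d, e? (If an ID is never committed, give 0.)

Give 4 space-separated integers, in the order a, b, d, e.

Initial committed: {a=15, b=20, e=20}
Op 1: BEGIN: in_txn=True, pending={}
Op 2: UPDATE a=10 (pending; pending now {a=10})
Op 3: UPDATE a=11 (pending; pending now {a=11})
Op 4: ROLLBACK: discarded pending ['a']; in_txn=False
Op 5: BEGIN: in_txn=True, pending={}
Op 6: ROLLBACK: discarded pending []; in_txn=False
Op 7: UPDATE b=17 (auto-commit; committed b=17)
Final committed: {a=15, b=17, e=20}

Answer: 15 17 0 20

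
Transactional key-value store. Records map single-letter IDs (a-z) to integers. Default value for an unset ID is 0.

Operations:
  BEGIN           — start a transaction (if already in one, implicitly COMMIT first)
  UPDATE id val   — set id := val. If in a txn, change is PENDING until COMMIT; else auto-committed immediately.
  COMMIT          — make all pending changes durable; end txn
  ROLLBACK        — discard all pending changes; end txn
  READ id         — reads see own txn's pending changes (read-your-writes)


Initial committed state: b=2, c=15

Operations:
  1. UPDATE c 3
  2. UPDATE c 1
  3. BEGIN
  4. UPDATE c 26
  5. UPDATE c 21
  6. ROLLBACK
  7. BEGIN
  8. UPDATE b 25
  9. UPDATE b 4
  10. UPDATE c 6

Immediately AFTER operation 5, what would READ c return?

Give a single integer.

Answer: 21

Derivation:
Initial committed: {b=2, c=15}
Op 1: UPDATE c=3 (auto-commit; committed c=3)
Op 2: UPDATE c=1 (auto-commit; committed c=1)
Op 3: BEGIN: in_txn=True, pending={}
Op 4: UPDATE c=26 (pending; pending now {c=26})
Op 5: UPDATE c=21 (pending; pending now {c=21})
After op 5: visible(c) = 21 (pending={c=21}, committed={b=2, c=1})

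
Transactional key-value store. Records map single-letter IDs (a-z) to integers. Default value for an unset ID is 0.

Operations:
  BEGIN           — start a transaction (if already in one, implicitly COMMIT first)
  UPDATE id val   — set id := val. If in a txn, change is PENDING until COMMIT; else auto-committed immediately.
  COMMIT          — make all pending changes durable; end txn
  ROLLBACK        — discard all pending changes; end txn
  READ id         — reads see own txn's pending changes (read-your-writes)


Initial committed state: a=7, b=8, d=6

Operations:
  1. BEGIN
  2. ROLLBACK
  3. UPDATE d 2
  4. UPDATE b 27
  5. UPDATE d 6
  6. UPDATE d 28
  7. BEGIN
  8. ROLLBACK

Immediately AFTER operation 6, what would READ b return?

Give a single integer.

Initial committed: {a=7, b=8, d=6}
Op 1: BEGIN: in_txn=True, pending={}
Op 2: ROLLBACK: discarded pending []; in_txn=False
Op 3: UPDATE d=2 (auto-commit; committed d=2)
Op 4: UPDATE b=27 (auto-commit; committed b=27)
Op 5: UPDATE d=6 (auto-commit; committed d=6)
Op 6: UPDATE d=28 (auto-commit; committed d=28)
After op 6: visible(b) = 27 (pending={}, committed={a=7, b=27, d=28})

Answer: 27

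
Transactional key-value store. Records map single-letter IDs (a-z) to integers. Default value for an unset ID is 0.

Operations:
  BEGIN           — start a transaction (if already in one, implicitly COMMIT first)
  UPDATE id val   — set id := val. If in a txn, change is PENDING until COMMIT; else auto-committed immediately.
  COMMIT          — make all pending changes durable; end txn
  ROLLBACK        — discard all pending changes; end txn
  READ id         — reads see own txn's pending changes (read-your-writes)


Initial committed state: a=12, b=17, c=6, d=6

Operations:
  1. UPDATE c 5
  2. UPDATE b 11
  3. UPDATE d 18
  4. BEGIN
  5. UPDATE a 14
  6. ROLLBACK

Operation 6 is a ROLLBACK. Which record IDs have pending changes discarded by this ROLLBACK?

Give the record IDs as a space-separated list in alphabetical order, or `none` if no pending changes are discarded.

Initial committed: {a=12, b=17, c=6, d=6}
Op 1: UPDATE c=5 (auto-commit; committed c=5)
Op 2: UPDATE b=11 (auto-commit; committed b=11)
Op 3: UPDATE d=18 (auto-commit; committed d=18)
Op 4: BEGIN: in_txn=True, pending={}
Op 5: UPDATE a=14 (pending; pending now {a=14})
Op 6: ROLLBACK: discarded pending ['a']; in_txn=False
ROLLBACK at op 6 discards: ['a']

Answer: a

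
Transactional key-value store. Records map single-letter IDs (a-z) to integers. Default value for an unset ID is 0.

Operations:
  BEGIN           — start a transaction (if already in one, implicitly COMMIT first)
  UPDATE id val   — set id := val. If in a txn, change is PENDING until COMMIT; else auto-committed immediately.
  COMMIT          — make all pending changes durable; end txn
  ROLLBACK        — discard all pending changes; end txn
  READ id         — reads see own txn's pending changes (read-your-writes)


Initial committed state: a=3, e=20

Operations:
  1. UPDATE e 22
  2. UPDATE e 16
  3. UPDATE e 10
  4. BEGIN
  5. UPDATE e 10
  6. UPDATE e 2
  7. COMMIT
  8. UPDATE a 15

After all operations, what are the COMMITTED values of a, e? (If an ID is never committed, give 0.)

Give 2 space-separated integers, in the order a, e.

Answer: 15 2

Derivation:
Initial committed: {a=3, e=20}
Op 1: UPDATE e=22 (auto-commit; committed e=22)
Op 2: UPDATE e=16 (auto-commit; committed e=16)
Op 3: UPDATE e=10 (auto-commit; committed e=10)
Op 4: BEGIN: in_txn=True, pending={}
Op 5: UPDATE e=10 (pending; pending now {e=10})
Op 6: UPDATE e=2 (pending; pending now {e=2})
Op 7: COMMIT: merged ['e'] into committed; committed now {a=3, e=2}
Op 8: UPDATE a=15 (auto-commit; committed a=15)
Final committed: {a=15, e=2}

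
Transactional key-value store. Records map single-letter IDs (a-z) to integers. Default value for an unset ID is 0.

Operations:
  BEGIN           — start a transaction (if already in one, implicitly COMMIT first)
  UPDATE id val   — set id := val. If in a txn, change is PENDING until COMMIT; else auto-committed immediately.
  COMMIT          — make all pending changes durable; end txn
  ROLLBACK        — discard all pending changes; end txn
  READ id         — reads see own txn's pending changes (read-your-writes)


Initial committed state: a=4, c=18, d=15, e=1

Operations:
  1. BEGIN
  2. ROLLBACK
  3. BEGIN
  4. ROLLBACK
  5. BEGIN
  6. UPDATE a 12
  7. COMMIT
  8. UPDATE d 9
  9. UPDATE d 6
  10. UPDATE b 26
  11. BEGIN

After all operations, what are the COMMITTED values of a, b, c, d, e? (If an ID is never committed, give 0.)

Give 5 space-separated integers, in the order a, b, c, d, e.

Initial committed: {a=4, c=18, d=15, e=1}
Op 1: BEGIN: in_txn=True, pending={}
Op 2: ROLLBACK: discarded pending []; in_txn=False
Op 3: BEGIN: in_txn=True, pending={}
Op 4: ROLLBACK: discarded pending []; in_txn=False
Op 5: BEGIN: in_txn=True, pending={}
Op 6: UPDATE a=12 (pending; pending now {a=12})
Op 7: COMMIT: merged ['a'] into committed; committed now {a=12, c=18, d=15, e=1}
Op 8: UPDATE d=9 (auto-commit; committed d=9)
Op 9: UPDATE d=6 (auto-commit; committed d=6)
Op 10: UPDATE b=26 (auto-commit; committed b=26)
Op 11: BEGIN: in_txn=True, pending={}
Final committed: {a=12, b=26, c=18, d=6, e=1}

Answer: 12 26 18 6 1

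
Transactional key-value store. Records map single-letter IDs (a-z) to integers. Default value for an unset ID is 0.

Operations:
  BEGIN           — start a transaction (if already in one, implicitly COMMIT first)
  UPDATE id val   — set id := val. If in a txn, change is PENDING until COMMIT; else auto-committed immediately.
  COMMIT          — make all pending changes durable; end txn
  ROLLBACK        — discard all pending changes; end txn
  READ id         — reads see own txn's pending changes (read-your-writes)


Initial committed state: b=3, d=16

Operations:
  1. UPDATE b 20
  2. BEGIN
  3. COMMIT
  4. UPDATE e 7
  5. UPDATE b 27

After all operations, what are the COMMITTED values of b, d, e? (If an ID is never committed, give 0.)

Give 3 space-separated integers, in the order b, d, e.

Initial committed: {b=3, d=16}
Op 1: UPDATE b=20 (auto-commit; committed b=20)
Op 2: BEGIN: in_txn=True, pending={}
Op 3: COMMIT: merged [] into committed; committed now {b=20, d=16}
Op 4: UPDATE e=7 (auto-commit; committed e=7)
Op 5: UPDATE b=27 (auto-commit; committed b=27)
Final committed: {b=27, d=16, e=7}

Answer: 27 16 7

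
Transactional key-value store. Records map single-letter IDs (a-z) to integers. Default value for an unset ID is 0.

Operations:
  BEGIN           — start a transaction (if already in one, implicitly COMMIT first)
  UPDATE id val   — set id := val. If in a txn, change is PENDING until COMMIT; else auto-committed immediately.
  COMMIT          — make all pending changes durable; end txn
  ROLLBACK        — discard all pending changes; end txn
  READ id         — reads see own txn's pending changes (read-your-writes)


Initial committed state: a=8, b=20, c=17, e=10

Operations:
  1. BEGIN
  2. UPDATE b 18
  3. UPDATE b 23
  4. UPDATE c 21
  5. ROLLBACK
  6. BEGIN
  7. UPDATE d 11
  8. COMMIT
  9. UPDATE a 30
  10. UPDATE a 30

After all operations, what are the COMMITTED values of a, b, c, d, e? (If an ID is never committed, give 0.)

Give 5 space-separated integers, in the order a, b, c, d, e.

Initial committed: {a=8, b=20, c=17, e=10}
Op 1: BEGIN: in_txn=True, pending={}
Op 2: UPDATE b=18 (pending; pending now {b=18})
Op 3: UPDATE b=23 (pending; pending now {b=23})
Op 4: UPDATE c=21 (pending; pending now {b=23, c=21})
Op 5: ROLLBACK: discarded pending ['b', 'c']; in_txn=False
Op 6: BEGIN: in_txn=True, pending={}
Op 7: UPDATE d=11 (pending; pending now {d=11})
Op 8: COMMIT: merged ['d'] into committed; committed now {a=8, b=20, c=17, d=11, e=10}
Op 9: UPDATE a=30 (auto-commit; committed a=30)
Op 10: UPDATE a=30 (auto-commit; committed a=30)
Final committed: {a=30, b=20, c=17, d=11, e=10}

Answer: 30 20 17 11 10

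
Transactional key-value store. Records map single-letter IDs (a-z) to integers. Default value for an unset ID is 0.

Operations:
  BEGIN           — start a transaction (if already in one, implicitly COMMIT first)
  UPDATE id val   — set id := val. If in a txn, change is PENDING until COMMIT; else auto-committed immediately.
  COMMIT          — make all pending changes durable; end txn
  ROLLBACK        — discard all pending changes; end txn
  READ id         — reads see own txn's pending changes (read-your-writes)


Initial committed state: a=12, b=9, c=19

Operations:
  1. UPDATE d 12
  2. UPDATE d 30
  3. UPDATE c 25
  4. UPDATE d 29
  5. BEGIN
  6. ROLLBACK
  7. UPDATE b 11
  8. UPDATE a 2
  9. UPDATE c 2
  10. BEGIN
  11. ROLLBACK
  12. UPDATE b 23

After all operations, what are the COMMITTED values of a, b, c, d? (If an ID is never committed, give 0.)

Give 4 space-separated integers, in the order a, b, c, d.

Initial committed: {a=12, b=9, c=19}
Op 1: UPDATE d=12 (auto-commit; committed d=12)
Op 2: UPDATE d=30 (auto-commit; committed d=30)
Op 3: UPDATE c=25 (auto-commit; committed c=25)
Op 4: UPDATE d=29 (auto-commit; committed d=29)
Op 5: BEGIN: in_txn=True, pending={}
Op 6: ROLLBACK: discarded pending []; in_txn=False
Op 7: UPDATE b=11 (auto-commit; committed b=11)
Op 8: UPDATE a=2 (auto-commit; committed a=2)
Op 9: UPDATE c=2 (auto-commit; committed c=2)
Op 10: BEGIN: in_txn=True, pending={}
Op 11: ROLLBACK: discarded pending []; in_txn=False
Op 12: UPDATE b=23 (auto-commit; committed b=23)
Final committed: {a=2, b=23, c=2, d=29}

Answer: 2 23 2 29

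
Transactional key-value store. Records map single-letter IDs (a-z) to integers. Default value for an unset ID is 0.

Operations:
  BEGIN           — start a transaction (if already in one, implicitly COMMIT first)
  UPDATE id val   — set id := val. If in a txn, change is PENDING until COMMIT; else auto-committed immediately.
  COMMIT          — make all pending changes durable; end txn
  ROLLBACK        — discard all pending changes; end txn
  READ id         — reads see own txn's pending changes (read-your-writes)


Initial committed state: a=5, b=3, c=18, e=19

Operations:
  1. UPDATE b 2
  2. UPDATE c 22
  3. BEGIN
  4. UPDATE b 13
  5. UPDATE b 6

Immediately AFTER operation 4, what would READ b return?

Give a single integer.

Initial committed: {a=5, b=3, c=18, e=19}
Op 1: UPDATE b=2 (auto-commit; committed b=2)
Op 2: UPDATE c=22 (auto-commit; committed c=22)
Op 3: BEGIN: in_txn=True, pending={}
Op 4: UPDATE b=13 (pending; pending now {b=13})
After op 4: visible(b) = 13 (pending={b=13}, committed={a=5, b=2, c=22, e=19})

Answer: 13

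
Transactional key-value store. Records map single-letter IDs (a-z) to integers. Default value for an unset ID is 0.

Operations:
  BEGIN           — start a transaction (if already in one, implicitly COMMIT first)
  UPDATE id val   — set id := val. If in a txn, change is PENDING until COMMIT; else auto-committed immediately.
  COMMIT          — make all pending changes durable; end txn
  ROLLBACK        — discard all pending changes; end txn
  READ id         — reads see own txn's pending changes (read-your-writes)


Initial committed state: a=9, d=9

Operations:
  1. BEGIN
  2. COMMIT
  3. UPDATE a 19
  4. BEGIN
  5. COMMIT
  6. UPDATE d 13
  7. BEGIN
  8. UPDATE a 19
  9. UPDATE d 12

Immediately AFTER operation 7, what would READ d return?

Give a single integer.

Initial committed: {a=9, d=9}
Op 1: BEGIN: in_txn=True, pending={}
Op 2: COMMIT: merged [] into committed; committed now {a=9, d=9}
Op 3: UPDATE a=19 (auto-commit; committed a=19)
Op 4: BEGIN: in_txn=True, pending={}
Op 5: COMMIT: merged [] into committed; committed now {a=19, d=9}
Op 6: UPDATE d=13 (auto-commit; committed d=13)
Op 7: BEGIN: in_txn=True, pending={}
After op 7: visible(d) = 13 (pending={}, committed={a=19, d=13})

Answer: 13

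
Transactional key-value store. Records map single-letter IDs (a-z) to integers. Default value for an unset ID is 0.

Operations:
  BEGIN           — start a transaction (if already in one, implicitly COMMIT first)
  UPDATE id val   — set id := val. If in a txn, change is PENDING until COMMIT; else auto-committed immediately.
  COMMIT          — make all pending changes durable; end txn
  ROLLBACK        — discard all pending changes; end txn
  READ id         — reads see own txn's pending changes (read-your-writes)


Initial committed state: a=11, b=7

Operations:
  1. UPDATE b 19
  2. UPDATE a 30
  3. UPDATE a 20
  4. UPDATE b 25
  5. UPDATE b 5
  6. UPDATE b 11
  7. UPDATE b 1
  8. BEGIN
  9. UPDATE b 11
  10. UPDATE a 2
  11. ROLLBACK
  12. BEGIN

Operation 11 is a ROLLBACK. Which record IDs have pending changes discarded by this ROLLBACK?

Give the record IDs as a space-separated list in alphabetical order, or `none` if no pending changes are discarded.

Initial committed: {a=11, b=7}
Op 1: UPDATE b=19 (auto-commit; committed b=19)
Op 2: UPDATE a=30 (auto-commit; committed a=30)
Op 3: UPDATE a=20 (auto-commit; committed a=20)
Op 4: UPDATE b=25 (auto-commit; committed b=25)
Op 5: UPDATE b=5 (auto-commit; committed b=5)
Op 6: UPDATE b=11 (auto-commit; committed b=11)
Op 7: UPDATE b=1 (auto-commit; committed b=1)
Op 8: BEGIN: in_txn=True, pending={}
Op 9: UPDATE b=11 (pending; pending now {b=11})
Op 10: UPDATE a=2 (pending; pending now {a=2, b=11})
Op 11: ROLLBACK: discarded pending ['a', 'b']; in_txn=False
Op 12: BEGIN: in_txn=True, pending={}
ROLLBACK at op 11 discards: ['a', 'b']

Answer: a b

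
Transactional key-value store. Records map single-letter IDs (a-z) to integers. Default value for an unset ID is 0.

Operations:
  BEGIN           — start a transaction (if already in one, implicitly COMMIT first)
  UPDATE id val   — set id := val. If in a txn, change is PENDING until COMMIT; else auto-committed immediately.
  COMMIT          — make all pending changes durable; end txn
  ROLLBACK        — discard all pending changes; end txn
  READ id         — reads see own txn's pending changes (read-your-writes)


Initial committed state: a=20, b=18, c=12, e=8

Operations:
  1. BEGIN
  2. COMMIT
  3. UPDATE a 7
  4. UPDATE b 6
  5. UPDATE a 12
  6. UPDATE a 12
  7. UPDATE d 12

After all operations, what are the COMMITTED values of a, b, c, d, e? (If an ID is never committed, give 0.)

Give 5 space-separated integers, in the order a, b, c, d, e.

Answer: 12 6 12 12 8

Derivation:
Initial committed: {a=20, b=18, c=12, e=8}
Op 1: BEGIN: in_txn=True, pending={}
Op 2: COMMIT: merged [] into committed; committed now {a=20, b=18, c=12, e=8}
Op 3: UPDATE a=7 (auto-commit; committed a=7)
Op 4: UPDATE b=6 (auto-commit; committed b=6)
Op 5: UPDATE a=12 (auto-commit; committed a=12)
Op 6: UPDATE a=12 (auto-commit; committed a=12)
Op 7: UPDATE d=12 (auto-commit; committed d=12)
Final committed: {a=12, b=6, c=12, d=12, e=8}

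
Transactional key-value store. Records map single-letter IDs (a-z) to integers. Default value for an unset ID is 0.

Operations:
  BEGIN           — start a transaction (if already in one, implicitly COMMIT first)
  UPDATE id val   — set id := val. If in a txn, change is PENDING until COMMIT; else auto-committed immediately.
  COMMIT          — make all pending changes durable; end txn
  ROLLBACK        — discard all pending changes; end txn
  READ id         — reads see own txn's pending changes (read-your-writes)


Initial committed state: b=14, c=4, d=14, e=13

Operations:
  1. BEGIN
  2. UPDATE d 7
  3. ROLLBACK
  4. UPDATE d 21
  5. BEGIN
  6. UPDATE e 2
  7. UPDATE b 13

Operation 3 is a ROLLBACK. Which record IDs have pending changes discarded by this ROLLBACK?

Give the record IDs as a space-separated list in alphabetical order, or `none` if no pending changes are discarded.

Answer: d

Derivation:
Initial committed: {b=14, c=4, d=14, e=13}
Op 1: BEGIN: in_txn=True, pending={}
Op 2: UPDATE d=7 (pending; pending now {d=7})
Op 3: ROLLBACK: discarded pending ['d']; in_txn=False
Op 4: UPDATE d=21 (auto-commit; committed d=21)
Op 5: BEGIN: in_txn=True, pending={}
Op 6: UPDATE e=2 (pending; pending now {e=2})
Op 7: UPDATE b=13 (pending; pending now {b=13, e=2})
ROLLBACK at op 3 discards: ['d']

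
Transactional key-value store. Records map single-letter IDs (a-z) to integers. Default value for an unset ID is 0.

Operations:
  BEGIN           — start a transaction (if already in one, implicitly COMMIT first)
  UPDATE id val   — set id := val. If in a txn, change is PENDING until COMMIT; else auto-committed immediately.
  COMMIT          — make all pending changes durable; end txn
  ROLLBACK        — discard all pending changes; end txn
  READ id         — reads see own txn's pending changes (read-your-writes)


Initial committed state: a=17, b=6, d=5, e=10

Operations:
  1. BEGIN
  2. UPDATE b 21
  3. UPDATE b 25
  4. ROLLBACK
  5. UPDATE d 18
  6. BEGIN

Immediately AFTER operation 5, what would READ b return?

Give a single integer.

Answer: 6

Derivation:
Initial committed: {a=17, b=6, d=5, e=10}
Op 1: BEGIN: in_txn=True, pending={}
Op 2: UPDATE b=21 (pending; pending now {b=21})
Op 3: UPDATE b=25 (pending; pending now {b=25})
Op 4: ROLLBACK: discarded pending ['b']; in_txn=False
Op 5: UPDATE d=18 (auto-commit; committed d=18)
After op 5: visible(b) = 6 (pending={}, committed={a=17, b=6, d=18, e=10})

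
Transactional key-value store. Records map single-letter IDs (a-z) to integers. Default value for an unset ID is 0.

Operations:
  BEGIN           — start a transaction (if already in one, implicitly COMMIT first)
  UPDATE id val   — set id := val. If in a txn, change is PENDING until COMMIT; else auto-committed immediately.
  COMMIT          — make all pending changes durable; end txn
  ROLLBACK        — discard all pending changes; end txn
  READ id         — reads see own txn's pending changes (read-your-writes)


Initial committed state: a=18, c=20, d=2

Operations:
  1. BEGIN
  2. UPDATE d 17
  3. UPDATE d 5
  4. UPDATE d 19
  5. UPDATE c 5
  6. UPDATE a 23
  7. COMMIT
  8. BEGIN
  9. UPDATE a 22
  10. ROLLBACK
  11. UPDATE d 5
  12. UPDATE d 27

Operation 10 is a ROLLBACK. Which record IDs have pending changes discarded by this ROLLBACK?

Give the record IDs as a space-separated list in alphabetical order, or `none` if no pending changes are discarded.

Initial committed: {a=18, c=20, d=2}
Op 1: BEGIN: in_txn=True, pending={}
Op 2: UPDATE d=17 (pending; pending now {d=17})
Op 3: UPDATE d=5 (pending; pending now {d=5})
Op 4: UPDATE d=19 (pending; pending now {d=19})
Op 5: UPDATE c=5 (pending; pending now {c=5, d=19})
Op 6: UPDATE a=23 (pending; pending now {a=23, c=5, d=19})
Op 7: COMMIT: merged ['a', 'c', 'd'] into committed; committed now {a=23, c=5, d=19}
Op 8: BEGIN: in_txn=True, pending={}
Op 9: UPDATE a=22 (pending; pending now {a=22})
Op 10: ROLLBACK: discarded pending ['a']; in_txn=False
Op 11: UPDATE d=5 (auto-commit; committed d=5)
Op 12: UPDATE d=27 (auto-commit; committed d=27)
ROLLBACK at op 10 discards: ['a']

Answer: a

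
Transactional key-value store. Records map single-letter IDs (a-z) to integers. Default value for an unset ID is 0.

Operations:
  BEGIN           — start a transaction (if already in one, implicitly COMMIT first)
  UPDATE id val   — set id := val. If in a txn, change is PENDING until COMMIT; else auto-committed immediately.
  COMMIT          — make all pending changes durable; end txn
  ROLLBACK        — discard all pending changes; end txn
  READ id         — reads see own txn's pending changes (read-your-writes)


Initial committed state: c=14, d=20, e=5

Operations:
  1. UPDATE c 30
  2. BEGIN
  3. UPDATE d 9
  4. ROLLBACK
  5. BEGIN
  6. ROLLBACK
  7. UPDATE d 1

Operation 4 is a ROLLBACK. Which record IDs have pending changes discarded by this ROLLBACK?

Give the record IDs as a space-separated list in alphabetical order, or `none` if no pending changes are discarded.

Initial committed: {c=14, d=20, e=5}
Op 1: UPDATE c=30 (auto-commit; committed c=30)
Op 2: BEGIN: in_txn=True, pending={}
Op 3: UPDATE d=9 (pending; pending now {d=9})
Op 4: ROLLBACK: discarded pending ['d']; in_txn=False
Op 5: BEGIN: in_txn=True, pending={}
Op 6: ROLLBACK: discarded pending []; in_txn=False
Op 7: UPDATE d=1 (auto-commit; committed d=1)
ROLLBACK at op 4 discards: ['d']

Answer: d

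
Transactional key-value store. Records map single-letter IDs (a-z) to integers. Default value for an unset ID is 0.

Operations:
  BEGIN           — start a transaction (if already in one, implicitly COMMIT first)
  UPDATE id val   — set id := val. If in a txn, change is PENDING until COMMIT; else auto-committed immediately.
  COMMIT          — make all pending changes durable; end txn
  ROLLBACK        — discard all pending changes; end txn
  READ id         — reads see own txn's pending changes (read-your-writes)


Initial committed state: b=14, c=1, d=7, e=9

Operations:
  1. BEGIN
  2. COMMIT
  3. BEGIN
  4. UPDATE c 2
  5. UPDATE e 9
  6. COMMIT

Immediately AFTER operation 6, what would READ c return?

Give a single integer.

Initial committed: {b=14, c=1, d=7, e=9}
Op 1: BEGIN: in_txn=True, pending={}
Op 2: COMMIT: merged [] into committed; committed now {b=14, c=1, d=7, e=9}
Op 3: BEGIN: in_txn=True, pending={}
Op 4: UPDATE c=2 (pending; pending now {c=2})
Op 5: UPDATE e=9 (pending; pending now {c=2, e=9})
Op 6: COMMIT: merged ['c', 'e'] into committed; committed now {b=14, c=2, d=7, e=9}
After op 6: visible(c) = 2 (pending={}, committed={b=14, c=2, d=7, e=9})

Answer: 2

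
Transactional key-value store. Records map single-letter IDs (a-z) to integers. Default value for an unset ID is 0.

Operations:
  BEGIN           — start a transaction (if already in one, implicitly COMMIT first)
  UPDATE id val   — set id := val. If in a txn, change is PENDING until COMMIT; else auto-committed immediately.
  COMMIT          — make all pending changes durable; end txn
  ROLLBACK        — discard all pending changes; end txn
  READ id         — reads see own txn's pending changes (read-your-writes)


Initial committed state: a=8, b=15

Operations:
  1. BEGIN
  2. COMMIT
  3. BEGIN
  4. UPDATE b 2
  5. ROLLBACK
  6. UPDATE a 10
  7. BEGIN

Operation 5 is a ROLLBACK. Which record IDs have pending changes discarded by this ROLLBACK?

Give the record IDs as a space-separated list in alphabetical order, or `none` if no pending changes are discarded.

Initial committed: {a=8, b=15}
Op 1: BEGIN: in_txn=True, pending={}
Op 2: COMMIT: merged [] into committed; committed now {a=8, b=15}
Op 3: BEGIN: in_txn=True, pending={}
Op 4: UPDATE b=2 (pending; pending now {b=2})
Op 5: ROLLBACK: discarded pending ['b']; in_txn=False
Op 6: UPDATE a=10 (auto-commit; committed a=10)
Op 7: BEGIN: in_txn=True, pending={}
ROLLBACK at op 5 discards: ['b']

Answer: b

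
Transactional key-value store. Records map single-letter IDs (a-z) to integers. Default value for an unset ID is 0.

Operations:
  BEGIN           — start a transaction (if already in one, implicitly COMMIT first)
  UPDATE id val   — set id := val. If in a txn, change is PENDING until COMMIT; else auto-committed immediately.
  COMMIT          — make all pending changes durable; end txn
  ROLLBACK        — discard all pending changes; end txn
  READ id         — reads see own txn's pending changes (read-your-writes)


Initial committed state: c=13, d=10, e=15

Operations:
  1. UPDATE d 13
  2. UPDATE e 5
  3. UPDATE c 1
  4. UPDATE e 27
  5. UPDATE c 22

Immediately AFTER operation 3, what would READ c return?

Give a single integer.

Answer: 1

Derivation:
Initial committed: {c=13, d=10, e=15}
Op 1: UPDATE d=13 (auto-commit; committed d=13)
Op 2: UPDATE e=5 (auto-commit; committed e=5)
Op 3: UPDATE c=1 (auto-commit; committed c=1)
After op 3: visible(c) = 1 (pending={}, committed={c=1, d=13, e=5})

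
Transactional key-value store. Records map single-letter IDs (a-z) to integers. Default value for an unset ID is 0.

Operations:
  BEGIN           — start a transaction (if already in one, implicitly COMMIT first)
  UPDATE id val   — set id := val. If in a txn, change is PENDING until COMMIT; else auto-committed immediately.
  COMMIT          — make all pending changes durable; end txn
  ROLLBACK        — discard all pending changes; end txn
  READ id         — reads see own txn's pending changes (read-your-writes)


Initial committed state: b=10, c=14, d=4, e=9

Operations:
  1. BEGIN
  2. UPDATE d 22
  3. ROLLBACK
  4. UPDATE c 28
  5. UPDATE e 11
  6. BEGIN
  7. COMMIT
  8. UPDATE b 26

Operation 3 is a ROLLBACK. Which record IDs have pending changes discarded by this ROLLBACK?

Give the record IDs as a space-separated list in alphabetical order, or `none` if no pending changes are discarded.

Answer: d

Derivation:
Initial committed: {b=10, c=14, d=4, e=9}
Op 1: BEGIN: in_txn=True, pending={}
Op 2: UPDATE d=22 (pending; pending now {d=22})
Op 3: ROLLBACK: discarded pending ['d']; in_txn=False
Op 4: UPDATE c=28 (auto-commit; committed c=28)
Op 5: UPDATE e=11 (auto-commit; committed e=11)
Op 6: BEGIN: in_txn=True, pending={}
Op 7: COMMIT: merged [] into committed; committed now {b=10, c=28, d=4, e=11}
Op 8: UPDATE b=26 (auto-commit; committed b=26)
ROLLBACK at op 3 discards: ['d']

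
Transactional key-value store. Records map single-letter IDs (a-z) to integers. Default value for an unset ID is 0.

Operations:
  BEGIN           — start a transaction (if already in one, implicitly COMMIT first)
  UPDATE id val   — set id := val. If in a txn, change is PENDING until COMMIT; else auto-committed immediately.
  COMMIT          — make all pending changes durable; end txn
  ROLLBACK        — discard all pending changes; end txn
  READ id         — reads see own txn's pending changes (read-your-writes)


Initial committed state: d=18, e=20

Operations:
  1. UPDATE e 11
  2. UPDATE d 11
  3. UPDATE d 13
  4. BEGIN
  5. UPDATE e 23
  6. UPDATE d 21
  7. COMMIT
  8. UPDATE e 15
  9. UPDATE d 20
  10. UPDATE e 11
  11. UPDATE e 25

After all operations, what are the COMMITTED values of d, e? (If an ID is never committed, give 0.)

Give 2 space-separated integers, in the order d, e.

Answer: 20 25

Derivation:
Initial committed: {d=18, e=20}
Op 1: UPDATE e=11 (auto-commit; committed e=11)
Op 2: UPDATE d=11 (auto-commit; committed d=11)
Op 3: UPDATE d=13 (auto-commit; committed d=13)
Op 4: BEGIN: in_txn=True, pending={}
Op 5: UPDATE e=23 (pending; pending now {e=23})
Op 6: UPDATE d=21 (pending; pending now {d=21, e=23})
Op 7: COMMIT: merged ['d', 'e'] into committed; committed now {d=21, e=23}
Op 8: UPDATE e=15 (auto-commit; committed e=15)
Op 9: UPDATE d=20 (auto-commit; committed d=20)
Op 10: UPDATE e=11 (auto-commit; committed e=11)
Op 11: UPDATE e=25 (auto-commit; committed e=25)
Final committed: {d=20, e=25}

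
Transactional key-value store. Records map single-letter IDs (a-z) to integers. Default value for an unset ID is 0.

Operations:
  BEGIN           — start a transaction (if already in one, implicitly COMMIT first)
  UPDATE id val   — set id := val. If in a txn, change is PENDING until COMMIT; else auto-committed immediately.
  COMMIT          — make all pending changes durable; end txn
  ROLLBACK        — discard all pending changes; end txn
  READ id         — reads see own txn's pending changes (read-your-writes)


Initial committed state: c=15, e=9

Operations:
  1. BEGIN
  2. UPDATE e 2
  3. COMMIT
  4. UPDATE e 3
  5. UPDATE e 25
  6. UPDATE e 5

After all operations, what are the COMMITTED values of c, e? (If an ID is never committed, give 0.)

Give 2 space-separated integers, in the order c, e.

Initial committed: {c=15, e=9}
Op 1: BEGIN: in_txn=True, pending={}
Op 2: UPDATE e=2 (pending; pending now {e=2})
Op 3: COMMIT: merged ['e'] into committed; committed now {c=15, e=2}
Op 4: UPDATE e=3 (auto-commit; committed e=3)
Op 5: UPDATE e=25 (auto-commit; committed e=25)
Op 6: UPDATE e=5 (auto-commit; committed e=5)
Final committed: {c=15, e=5}

Answer: 15 5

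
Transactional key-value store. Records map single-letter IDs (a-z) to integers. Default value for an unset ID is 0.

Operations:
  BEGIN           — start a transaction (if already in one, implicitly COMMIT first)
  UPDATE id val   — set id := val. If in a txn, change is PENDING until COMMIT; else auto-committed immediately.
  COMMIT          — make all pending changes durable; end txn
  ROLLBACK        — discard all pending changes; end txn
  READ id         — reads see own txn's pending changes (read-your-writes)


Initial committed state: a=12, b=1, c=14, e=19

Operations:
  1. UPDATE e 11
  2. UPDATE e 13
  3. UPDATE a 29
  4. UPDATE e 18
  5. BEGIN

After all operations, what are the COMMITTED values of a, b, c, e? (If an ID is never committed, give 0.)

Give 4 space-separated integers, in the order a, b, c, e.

Initial committed: {a=12, b=1, c=14, e=19}
Op 1: UPDATE e=11 (auto-commit; committed e=11)
Op 2: UPDATE e=13 (auto-commit; committed e=13)
Op 3: UPDATE a=29 (auto-commit; committed a=29)
Op 4: UPDATE e=18 (auto-commit; committed e=18)
Op 5: BEGIN: in_txn=True, pending={}
Final committed: {a=29, b=1, c=14, e=18}

Answer: 29 1 14 18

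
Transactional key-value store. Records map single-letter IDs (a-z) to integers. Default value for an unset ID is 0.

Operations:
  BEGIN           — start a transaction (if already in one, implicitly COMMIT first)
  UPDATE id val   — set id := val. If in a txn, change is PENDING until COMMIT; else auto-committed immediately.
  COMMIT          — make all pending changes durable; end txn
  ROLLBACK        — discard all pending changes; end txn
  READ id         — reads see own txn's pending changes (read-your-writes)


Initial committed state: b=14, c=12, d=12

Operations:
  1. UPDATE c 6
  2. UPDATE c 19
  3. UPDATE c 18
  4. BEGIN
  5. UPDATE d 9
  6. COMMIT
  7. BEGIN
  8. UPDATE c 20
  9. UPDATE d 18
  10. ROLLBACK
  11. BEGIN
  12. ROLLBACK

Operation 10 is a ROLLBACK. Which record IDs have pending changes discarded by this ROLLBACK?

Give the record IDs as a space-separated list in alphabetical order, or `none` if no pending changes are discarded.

Answer: c d

Derivation:
Initial committed: {b=14, c=12, d=12}
Op 1: UPDATE c=6 (auto-commit; committed c=6)
Op 2: UPDATE c=19 (auto-commit; committed c=19)
Op 3: UPDATE c=18 (auto-commit; committed c=18)
Op 4: BEGIN: in_txn=True, pending={}
Op 5: UPDATE d=9 (pending; pending now {d=9})
Op 6: COMMIT: merged ['d'] into committed; committed now {b=14, c=18, d=9}
Op 7: BEGIN: in_txn=True, pending={}
Op 8: UPDATE c=20 (pending; pending now {c=20})
Op 9: UPDATE d=18 (pending; pending now {c=20, d=18})
Op 10: ROLLBACK: discarded pending ['c', 'd']; in_txn=False
Op 11: BEGIN: in_txn=True, pending={}
Op 12: ROLLBACK: discarded pending []; in_txn=False
ROLLBACK at op 10 discards: ['c', 'd']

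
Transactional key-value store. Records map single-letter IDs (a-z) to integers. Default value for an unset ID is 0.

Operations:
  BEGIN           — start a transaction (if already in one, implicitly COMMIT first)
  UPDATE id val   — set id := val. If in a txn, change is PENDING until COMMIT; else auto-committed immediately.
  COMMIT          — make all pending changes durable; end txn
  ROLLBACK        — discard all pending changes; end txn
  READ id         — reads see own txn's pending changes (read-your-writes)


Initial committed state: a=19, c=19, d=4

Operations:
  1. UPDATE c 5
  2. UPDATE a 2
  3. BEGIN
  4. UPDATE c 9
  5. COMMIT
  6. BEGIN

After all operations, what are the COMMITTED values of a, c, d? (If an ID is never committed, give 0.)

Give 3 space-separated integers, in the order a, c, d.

Initial committed: {a=19, c=19, d=4}
Op 1: UPDATE c=5 (auto-commit; committed c=5)
Op 2: UPDATE a=2 (auto-commit; committed a=2)
Op 3: BEGIN: in_txn=True, pending={}
Op 4: UPDATE c=9 (pending; pending now {c=9})
Op 5: COMMIT: merged ['c'] into committed; committed now {a=2, c=9, d=4}
Op 6: BEGIN: in_txn=True, pending={}
Final committed: {a=2, c=9, d=4}

Answer: 2 9 4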